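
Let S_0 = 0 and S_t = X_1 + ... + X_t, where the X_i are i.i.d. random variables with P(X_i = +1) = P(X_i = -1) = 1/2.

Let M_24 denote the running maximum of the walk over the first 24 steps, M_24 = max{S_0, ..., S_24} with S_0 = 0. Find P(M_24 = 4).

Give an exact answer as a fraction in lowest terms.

Let M_24 = max(S_0,...,S_24). Use the reflection principle: for j ≥ 1, #{paths with M_24 ≥ j} = #{S_24 ≥ j} + #{S_24 ≥ j+1}.
By reflection, #{M_24 ≥ 4} = #{S_24 ≥ 4} + #{S_24 ≥ 5} = 4540386 + 2579130 = 7119516.
#{M_24 ≥ 5} = #{S_24 ≥ 5} + #{S_24 ≥ 6} = 2579130 + 2579130 = 5158260.
#{M_24 = 4} = 7119516 - 5158260 = 1961256.
P(M_24 = 4) = 1961256/16777216 = 245157/2097152

Answer: 245157/2097152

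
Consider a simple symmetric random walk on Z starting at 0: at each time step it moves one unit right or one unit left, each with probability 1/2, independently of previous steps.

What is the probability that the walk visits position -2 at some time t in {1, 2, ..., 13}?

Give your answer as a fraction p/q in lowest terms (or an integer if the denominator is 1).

Answer: 595/1024

Derivation:
Count via complement. Let g(t,s) = #length-t paths at position s with S_1..S_t all ≠ -2.
g(t,s) = g(t-1,s-1) + g(t-1,s+1) for s ≠ -2; g(t,-2) = 0.
t=0: g(0,0)=1
t=1: g(1,-1)=1 g(1,1)=1
t=2: g(2,0)=2 g(2,2)=1
t=3: g(3,-1)=2 g(3,1)=3 g(3,3)=1
t=4: g(4,0)=5 g(4,2)=4 g(4,4)=1
t=5: g(5,-1)=5 g(5,1)=9 g(5,3)=5 g(5,5)=1
t=6: g(6,0)=14 g(6,2)=14 g(6,4)=6 g(6,6)=1
t=7: g(7,-1)=14 g(7,1)=28 g(7,3)=20 g(7,5)=7 g(7,7)=1
t=8: g(8,0)=42 g(8,2)=48 g(8,4)=27 g(8,6)=8 g(8,8)=1
t=9: g(9,-1)=42 g(9,1)=90 g(9,3)=75 g(9,5)=35 g(9,7)=9 g(9,9)=1
t=10: g(10,0)=132 g(10,2)=165 g(10,4)=110 g(10,6)=44 g(10,8)=10 g(10,10)=1
t=11: g(11,-1)=132 g(11,1)=297 g(11,3)=275 g(11,5)=154 g(11,7)=54 g(11,9)=11 g(11,11)=1
t=12: g(12,0)=429 g(12,2)=572 g(12,4)=429 g(12,6)=208 g(12,8)=65 g(12,10)=12 g(12,12)=1
t=13: g(13,-1)=429 g(13,1)=1001 g(13,3)=1001 g(13,5)=637 g(13,7)=273 g(13,9)=77 g(13,11)=13 g(13,13)=1
Paths never hitting -2: Σ_s g(13,s) = 3432
Paths hitting -2: 2^13 - 3432 = 4760
P = 4760/8192 = 595/1024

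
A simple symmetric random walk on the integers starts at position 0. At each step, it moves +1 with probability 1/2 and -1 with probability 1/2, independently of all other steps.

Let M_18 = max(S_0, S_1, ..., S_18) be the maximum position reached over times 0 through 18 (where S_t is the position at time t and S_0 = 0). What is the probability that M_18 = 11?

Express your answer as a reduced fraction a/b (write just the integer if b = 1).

Answer: 51/16384

Derivation:
Let M_18 = max(S_0,...,S_18). Use the reflection principle: for j ≥ 1, #{paths with M_18 ≥ j} = #{S_18 ≥ j} + #{S_18 ≥ j+1}.
By reflection, #{M_18 ≥ 11} = #{S_18 ≥ 11} + #{S_18 ≥ 12} = 988 + 988 = 1976.
#{M_18 ≥ 12} = #{S_18 ≥ 12} + #{S_18 ≥ 13} = 988 + 172 = 1160.
#{M_18 = 11} = 1976 - 1160 = 816.
P(M_18 = 11) = 816/262144 = 51/16384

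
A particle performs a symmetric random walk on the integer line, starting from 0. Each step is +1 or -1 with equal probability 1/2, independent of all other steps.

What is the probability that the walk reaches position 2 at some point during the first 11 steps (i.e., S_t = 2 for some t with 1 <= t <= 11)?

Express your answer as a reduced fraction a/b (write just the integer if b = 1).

Count via complement. Let g(t,s) = #length-t paths at position s with S_1..S_t all ≠ 2.
g(t,s) = g(t-1,s-1) + g(t-1,s+1) for s ≠ 2; g(t,2) = 0.
t=0: g(0,0)=1
t=1: g(1,-1)=1 g(1,1)=1
t=2: g(2,-2)=1 g(2,0)=2
t=3: g(3,-3)=1 g(3,-1)=3 g(3,1)=2
t=4: g(4,-4)=1 g(4,-2)=4 g(4,0)=5
t=5: g(5,-5)=1 g(5,-3)=5 g(5,-1)=9 g(5,1)=5
t=6: g(6,-6)=1 g(6,-4)=6 g(6,-2)=14 g(6,0)=14
t=7: g(7,-7)=1 g(7,-5)=7 g(7,-3)=20 g(7,-1)=28 g(7,1)=14
t=8: g(8,-8)=1 g(8,-6)=8 g(8,-4)=27 g(8,-2)=48 g(8,0)=42
t=9: g(9,-9)=1 g(9,-7)=9 g(9,-5)=35 g(9,-3)=75 g(9,-1)=90 g(9,1)=42
t=10: g(10,-10)=1 g(10,-8)=10 g(10,-6)=44 g(10,-4)=110 g(10,-2)=165 g(10,0)=132
t=11: g(11,-11)=1 g(11,-9)=11 g(11,-7)=54 g(11,-5)=154 g(11,-3)=275 g(11,-1)=297 g(11,1)=132
Paths never hitting 2: Σ_s g(11,s) = 924
Paths hitting 2: 2^11 - 924 = 1124
P = 1124/2048 = 281/512

Answer: 281/512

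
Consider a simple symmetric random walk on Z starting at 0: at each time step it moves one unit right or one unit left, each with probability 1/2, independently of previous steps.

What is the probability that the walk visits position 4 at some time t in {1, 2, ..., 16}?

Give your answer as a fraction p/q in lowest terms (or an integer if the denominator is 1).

Count via complement. Let g(t,s) = #length-t paths at position s with S_1..S_t all ≠ 4.
g(t,s) = g(t-1,s-1) + g(t-1,s+1) for s ≠ 4; g(t,4) = 0.
t=0: g(0,0)=1
t=1: g(1,-1)=1 g(1,1)=1
t=2: g(2,-2)=1 g(2,0)=2 g(2,2)=1
t=3: g(3,-3)=1 g(3,-1)=3 g(3,1)=3 g(3,3)=1
t=4: g(4,-4)=1 g(4,-2)=4 g(4,0)=6 g(4,2)=4
t=5: g(5,-5)=1 g(5,-3)=5 g(5,-1)=10 g(5,1)=10 g(5,3)=4
t=6: g(6,-6)=1 g(6,-4)=6 g(6,-2)=15 g(6,0)=20 g(6,2)=14
t=7: g(7,-7)=1 g(7,-5)=7 g(7,-3)=21 g(7,-1)=35 g(7,1)=34 g(7,3)=14
t=8: g(8,-8)=1 g(8,-6)=8 g(8,-4)=28 g(8,-2)=56 g(8,0)=69 g(8,2)=48
t=9: g(9,-9)=1 g(9,-7)=9 g(9,-5)=36 g(9,-3)=84 g(9,-1)=125 g(9,1)=117 g(9,3)=48
t=10: g(10,-10)=1 g(10,-8)=10 g(10,-6)=45 g(10,-4)=120 g(10,-2)=209 g(10,0)=242 g(10,2)=165
t=11: g(11,-11)=1 g(11,-9)=11 g(11,-7)=55 g(11,-5)=165 g(11,-3)=329 g(11,-1)=451 g(11,1)=407 g(11,3)=165
t=12: g(12,-12)=1 g(12,-10)=12 g(12,-8)=66 g(12,-6)=220 g(12,-4)=494 g(12,-2)=780 g(12,0)=858 g(12,2)=572
t=13: g(13,-13)=1 g(13,-11)=13 g(13,-9)=78 g(13,-7)=286 g(13,-5)=714 g(13,-3)=1274 g(13,-1)=1638 g(13,1)=1430 g(13,3)=572
t=14: g(14,-14)=1 g(14,-12)=14 g(14,-10)=91 g(14,-8)=364 g(14,-6)=1000 g(14,-4)=1988 g(14,-2)=2912 g(14,0)=3068 g(14,2)=2002
t=15: g(15,-15)=1 g(15,-13)=15 g(15,-11)=105 g(15,-9)=455 g(15,-7)=1364 g(15,-5)=2988 g(15,-3)=4900 g(15,-1)=5980 g(15,1)=5070 g(15,3)=2002
t=16: g(16,-16)=1 g(16,-14)=16 g(16,-12)=120 g(16,-10)=560 g(16,-8)=1819 g(16,-6)=4352 g(16,-4)=7888 g(16,-2)=10880 g(16,0)=11050 g(16,2)=7072
Paths never hitting 4: Σ_s g(16,s) = 43758
Paths hitting 4: 2^16 - 43758 = 21778
P = 21778/65536 = 10889/32768

Answer: 10889/32768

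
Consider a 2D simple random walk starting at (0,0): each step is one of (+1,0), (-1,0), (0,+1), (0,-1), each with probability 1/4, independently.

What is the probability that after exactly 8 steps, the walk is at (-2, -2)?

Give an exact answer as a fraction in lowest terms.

Let h be the number of horizontal steps (so 8-h are vertical). To end at (-2,-2) need (h-2)/2 right-steps and ((8-h)-2)/2 up-steps.
Sum over h with 2 ≤ h ≤ 6, h ≡ 0 (mod 2), 8-h ≡ 0 (mod 2):
h=2: C(8,2)·C(2,0)·C(6,2) = 28·1·15 = 420
h=4: C(8,4)·C(4,1)·C(4,1) = 70·4·4 = 1120
h=6: C(8,6)·C(6,2)·C(2,0) = 28·15·1 = 420
Total favorable: 1960
Total paths: 4^8 = 65536
P = 1960/65536 = 245/8192

Answer: 245/8192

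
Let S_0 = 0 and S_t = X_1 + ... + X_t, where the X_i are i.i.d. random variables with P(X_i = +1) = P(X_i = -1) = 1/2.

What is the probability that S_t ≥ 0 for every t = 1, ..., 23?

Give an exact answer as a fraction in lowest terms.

Let f(t,s) = #length-t paths at position s with S_1..S_t all ≥ 0.
f(t,s) = f(t-1,s-1) + f(t-1,s+1) for s ≥ 0; f(t,s) = 0 for s < 0.
t=0: f(0,0)=1
t=1: f(1,1)=1
t=2: f(2,0)=1 f(2,2)=1
t=3: f(3,1)=2 f(3,3)=1
t=4: f(4,0)=2 f(4,2)=3 f(4,4)=1
t=5: f(5,1)=5 f(5,3)=4 f(5,5)=1
t=6: f(6,0)=5 f(6,2)=9 f(6,4)=5 f(6,6)=1
t=7: f(7,1)=14 f(7,3)=14 f(7,5)=6 f(7,7)=1
t=8: f(8,0)=14 f(8,2)=28 f(8,4)=20 f(8,6)=7 f(8,8)=1
t=9: f(9,1)=42 f(9,3)=48 f(9,5)=27 f(9,7)=8 f(9,9)=1
t=10: f(10,0)=42 f(10,2)=90 f(10,4)=75 f(10,6)=35 f(10,8)=9 f(10,10)=1
t=11: f(11,1)=132 f(11,3)=165 f(11,5)=110 f(11,7)=44 f(11,9)=10 f(11,11)=1
t=12: f(12,0)=132 f(12,2)=297 f(12,4)=275 f(12,6)=154 f(12,8)=54 f(12,10)=11 f(12,12)=1
t=13: f(13,1)=429 f(13,3)=572 f(13,5)=429 f(13,7)=208 f(13,9)=65 f(13,11)=12 f(13,13)=1
t=14: f(14,0)=429 f(14,2)=1001 f(14,4)=1001 f(14,6)=637 f(14,8)=273 f(14,10)=77 f(14,12)=13 f(14,14)=1
t=15: f(15,1)=1430 f(15,3)=2002 f(15,5)=1638 f(15,7)=910 f(15,9)=350 f(15,11)=90 f(15,13)=14 f(15,15)=1
t=16: f(16,0)=1430 f(16,2)=3432 f(16,4)=3640 f(16,6)=2548 f(16,8)=1260 f(16,10)=440 f(16,12)=104 f(16,14)=15 f(16,16)=1
t=17: f(17,1)=4862 f(17,3)=7072 f(17,5)=6188 f(17,7)=3808 f(17,9)=1700 f(17,11)=544 f(17,13)=119 f(17,15)=16 f(17,17)=1
t=18: f(18,0)=4862 f(18,2)=11934 f(18,4)=13260 f(18,6)=9996 f(18,8)=5508 f(18,10)=2244 f(18,12)=663 f(18,14)=135 f(18,16)=17 f(18,18)=1
t=19: f(19,1)=16796 f(19,3)=25194 f(19,5)=23256 f(19,7)=15504 f(19,9)=7752 f(19,11)=2907 f(19,13)=798 f(19,15)=152 f(19,17)=18 f(19,19)=1
t=20: f(20,0)=16796 f(20,2)=41990 f(20,4)=48450 f(20,6)=38760 f(20,8)=23256 f(20,10)=10659 f(20,12)=3705 f(20,14)=950 f(20,16)=170 f(20,18)=19 f(20,20)=1
t=21: f(21,1)=58786 f(21,3)=90440 f(21,5)=87210 f(21,7)=62016 f(21,9)=33915 f(21,11)=14364 f(21,13)=4655 f(21,15)=1120 f(21,17)=189 f(21,19)=20 f(21,21)=1
t=22: f(22,0)=58786 f(22,2)=149226 f(22,4)=177650 f(22,6)=149226 f(22,8)=95931 f(22,10)=48279 f(22,12)=19019 f(22,14)=5775 f(22,16)=1309 f(22,18)=209 f(22,20)=21 f(22,22)=1
t=23: f(23,1)=208012 f(23,3)=326876 f(23,5)=326876 f(23,7)=245157 f(23,9)=144210 f(23,11)=67298 f(23,13)=24794 f(23,15)=7084 f(23,17)=1518 f(23,19)=230 f(23,21)=22 f(23,23)=1
Σ_s f(23,s) = 1352078
P = 1352078/8388608 = 676039/4194304

Answer: 676039/4194304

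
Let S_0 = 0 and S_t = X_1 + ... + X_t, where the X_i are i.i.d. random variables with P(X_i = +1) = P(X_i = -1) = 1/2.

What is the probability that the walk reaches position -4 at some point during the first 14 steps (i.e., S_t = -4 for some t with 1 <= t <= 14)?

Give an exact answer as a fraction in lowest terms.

Count via complement. Let g(t,s) = #length-t paths at position s with S_1..S_t all ≠ -4.
g(t,s) = g(t-1,s-1) + g(t-1,s+1) for s ≠ -4; g(t,-4) = 0.
t=0: g(0,0)=1
t=1: g(1,-1)=1 g(1,1)=1
t=2: g(2,-2)=1 g(2,0)=2 g(2,2)=1
t=3: g(3,-3)=1 g(3,-1)=3 g(3,1)=3 g(3,3)=1
t=4: g(4,-2)=4 g(4,0)=6 g(4,2)=4 g(4,4)=1
t=5: g(5,-3)=4 g(5,-1)=10 g(5,1)=10 g(5,3)=5 g(5,5)=1
t=6: g(6,-2)=14 g(6,0)=20 g(6,2)=15 g(6,4)=6 g(6,6)=1
t=7: g(7,-3)=14 g(7,-1)=34 g(7,1)=35 g(7,3)=21 g(7,5)=7 g(7,7)=1
t=8: g(8,-2)=48 g(8,0)=69 g(8,2)=56 g(8,4)=28 g(8,6)=8 g(8,8)=1
t=9: g(9,-3)=48 g(9,-1)=117 g(9,1)=125 g(9,3)=84 g(9,5)=36 g(9,7)=9 g(9,9)=1
t=10: g(10,-2)=165 g(10,0)=242 g(10,2)=209 g(10,4)=120 g(10,6)=45 g(10,8)=10 g(10,10)=1
t=11: g(11,-3)=165 g(11,-1)=407 g(11,1)=451 g(11,3)=329 g(11,5)=165 g(11,7)=55 g(11,9)=11 g(11,11)=1
t=12: g(12,-2)=572 g(12,0)=858 g(12,2)=780 g(12,4)=494 g(12,6)=220 g(12,8)=66 g(12,10)=12 g(12,12)=1
t=13: g(13,-3)=572 g(13,-1)=1430 g(13,1)=1638 g(13,3)=1274 g(13,5)=714 g(13,7)=286 g(13,9)=78 g(13,11)=13 g(13,13)=1
t=14: g(14,-2)=2002 g(14,0)=3068 g(14,2)=2912 g(14,4)=1988 g(14,6)=1000 g(14,8)=364 g(14,10)=91 g(14,12)=14 g(14,14)=1
Paths never hitting -4: Σ_s g(14,s) = 11440
Paths hitting -4: 2^14 - 11440 = 4944
P = 4944/16384 = 309/1024

Answer: 309/1024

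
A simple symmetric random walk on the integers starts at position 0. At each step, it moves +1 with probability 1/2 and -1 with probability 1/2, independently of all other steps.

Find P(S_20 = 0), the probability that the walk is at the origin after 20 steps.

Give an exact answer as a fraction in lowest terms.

Answer: 46189/262144

Derivation:
To return to 0 after 20 steps: need exactly 10 steps of +1 and 10 of -1.
Favorable paths: C(20,10) = 184756
Total paths: 2^20 = 1048576
P = 184756/1048576 = 46189/262144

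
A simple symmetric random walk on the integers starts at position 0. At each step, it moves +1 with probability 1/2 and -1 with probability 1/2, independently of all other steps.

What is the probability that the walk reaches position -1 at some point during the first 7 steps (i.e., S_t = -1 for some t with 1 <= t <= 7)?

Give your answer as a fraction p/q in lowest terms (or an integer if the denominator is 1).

Count via complement. Let g(t,s) = #length-t paths at position s with S_1..S_t all ≠ -1.
g(t,s) = g(t-1,s-1) + g(t-1,s+1) for s ≠ -1; g(t,-1) = 0.
t=0: g(0,0)=1
t=1: g(1,1)=1
t=2: g(2,0)=1 g(2,2)=1
t=3: g(3,1)=2 g(3,3)=1
t=4: g(4,0)=2 g(4,2)=3 g(4,4)=1
t=5: g(5,1)=5 g(5,3)=4 g(5,5)=1
t=6: g(6,0)=5 g(6,2)=9 g(6,4)=5 g(6,6)=1
t=7: g(7,1)=14 g(7,3)=14 g(7,5)=6 g(7,7)=1
Paths never hitting -1: Σ_s g(7,s) = 35
Paths hitting -1: 2^7 - 35 = 93
P = 93/128 = 93/128

Answer: 93/128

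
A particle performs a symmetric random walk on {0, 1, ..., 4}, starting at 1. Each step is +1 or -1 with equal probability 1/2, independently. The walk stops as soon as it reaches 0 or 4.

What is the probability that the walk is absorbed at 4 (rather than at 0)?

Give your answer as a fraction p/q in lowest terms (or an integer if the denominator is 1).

Symmetric walk (p = 1/2): the harmonic-function argument gives P(hit 4 before 0 | start at 1) = a/N.
P = 1/4 = 1/4

Answer: 1/4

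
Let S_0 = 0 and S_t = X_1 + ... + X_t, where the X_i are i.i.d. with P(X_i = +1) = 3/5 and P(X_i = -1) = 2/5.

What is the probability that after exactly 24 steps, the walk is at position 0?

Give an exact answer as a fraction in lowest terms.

Answer: 5886359014588416/59604644775390625

Derivation:
To be at 0 after 24 steps: need exactly 12 steps of +1 and 12 of -1.
Number of such sequences: C(24,12) = 2704156
Each has probability (3/5)^12 · (2/5)^12 = 2176782336/59604644775390625
P = 2704156 · 2176782336/59604644775390625 = 5886359014588416/59604644775390625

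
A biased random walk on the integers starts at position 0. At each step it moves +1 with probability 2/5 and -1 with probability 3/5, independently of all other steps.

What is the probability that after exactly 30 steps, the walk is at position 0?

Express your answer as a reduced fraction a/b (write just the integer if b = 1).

To be at 0 after 30 steps: need exactly 15 steps of +1 and 15 of -1.
Number of such sequences: C(30,15) = 155117520
Each has probability (2/5)^15 · (3/5)^15 = 470184984576/931322574615478515625
P = 155117520 · 470184984576/931322574615478515625 = 14586785749733474304/186264514923095703125

Answer: 14586785749733474304/186264514923095703125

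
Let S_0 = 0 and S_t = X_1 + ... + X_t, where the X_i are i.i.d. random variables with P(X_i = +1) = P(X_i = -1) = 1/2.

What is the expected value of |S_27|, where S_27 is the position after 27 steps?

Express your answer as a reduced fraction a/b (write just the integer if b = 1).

Answer: 35102025/8388608

Derivation:
S_27 takes values m ≡ 1 (mod 2) with |m| ≤ 27; P(S_27=m) = C(27,(27+m)/2)/2^27.
Total paths: 2^27 = 134217728
Distribution: P(S=-27)=1/134217728, P(S=-25)=27/134217728, P(S=-23)=351/134217728, P(S=-21)=2925/134217728, P(S=-19)=17550/134217728, P(S=-17)=80730/134217728, P(S=-15)=296010/134217728, P(S=-13)=888030/134217728, P(S=-11)=2220075/134217728, P(S=-9)=4686825/134217728, P(S=-7)=8436285/134217728, P(S=-5)=13037895/134217728, P(S=-3)=17383860/134217728, P(S=-1)=20058300/134217728, P(S=1)=20058300/134217728, P(S=3)=17383860/134217728, P(S=5)=13037895/134217728, P(S=7)=8436285/134217728, P(S=9)=4686825/134217728, P(S=11)=2220075/134217728, P(S=13)=888030/134217728, P(S=15)=296010/134217728, P(S=17)=80730/134217728, P(S=19)=17550/134217728, P(S=21)=2925/134217728, P(S=23)=351/134217728, P(S=25)=27/134217728, P(S=27)=1/134217728
E[|S_27|] = Σ_m |m|·P(S_27=m) = 561632400/134217728 = 35102025/8388608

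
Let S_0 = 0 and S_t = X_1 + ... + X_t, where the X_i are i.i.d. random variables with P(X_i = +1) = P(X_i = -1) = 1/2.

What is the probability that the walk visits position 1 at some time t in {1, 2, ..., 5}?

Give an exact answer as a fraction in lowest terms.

Answer: 11/16

Derivation:
Count via complement. Let g(t,s) = #length-t paths at position s with S_1..S_t all ≠ 1.
g(t,s) = g(t-1,s-1) + g(t-1,s+1) for s ≠ 1; g(t,1) = 0.
t=0: g(0,0)=1
t=1: g(1,-1)=1
t=2: g(2,-2)=1 g(2,0)=1
t=3: g(3,-3)=1 g(3,-1)=2
t=4: g(4,-4)=1 g(4,-2)=3 g(4,0)=2
t=5: g(5,-5)=1 g(5,-3)=4 g(5,-1)=5
Paths never hitting 1: Σ_s g(5,s) = 10
Paths hitting 1: 2^5 - 10 = 22
P = 22/32 = 11/16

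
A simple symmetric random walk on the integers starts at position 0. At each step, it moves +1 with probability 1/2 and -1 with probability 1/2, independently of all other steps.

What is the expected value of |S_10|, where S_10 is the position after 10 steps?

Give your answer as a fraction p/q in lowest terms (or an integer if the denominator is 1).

Answer: 315/128

Derivation:
S_10 takes values m ≡ 0 (mod 2) with |m| ≤ 10; P(S_10=m) = C(10,(10+m)/2)/2^10.
Total paths: 2^10 = 1024
Distribution: P(S=-10)=1/1024, P(S=-8)=10/1024, P(S=-6)=45/1024, P(S=-4)=120/1024, P(S=-2)=210/1024, P(S=0)=252/1024, P(S=2)=210/1024, P(S=4)=120/1024, P(S=6)=45/1024, P(S=8)=10/1024, P(S=10)=1/1024
E[|S_10|] = Σ_m |m|·P(S_10=m) = 2520/1024 = 315/128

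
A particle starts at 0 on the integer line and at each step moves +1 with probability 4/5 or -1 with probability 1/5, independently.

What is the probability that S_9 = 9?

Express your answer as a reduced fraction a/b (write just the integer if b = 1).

To reach position 9 after 9 steps: need 9 steps of +1 and 0 steps of -1.
Number of such sequences: C(9,9) = 1
Each has probability (4/5)^9 · (1/5)^0 = 262144/1953125
P = 1 · 262144/1953125 = 262144/1953125

Answer: 262144/1953125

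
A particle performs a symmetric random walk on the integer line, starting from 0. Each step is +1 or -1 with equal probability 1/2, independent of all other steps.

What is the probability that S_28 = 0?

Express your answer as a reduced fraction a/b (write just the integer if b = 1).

To return to 0 after 28 steps: need exactly 14 steps of +1 and 14 of -1.
Favorable paths: C(28,14) = 40116600
Total paths: 2^28 = 268435456
P = 40116600/268435456 = 5014575/33554432

Answer: 5014575/33554432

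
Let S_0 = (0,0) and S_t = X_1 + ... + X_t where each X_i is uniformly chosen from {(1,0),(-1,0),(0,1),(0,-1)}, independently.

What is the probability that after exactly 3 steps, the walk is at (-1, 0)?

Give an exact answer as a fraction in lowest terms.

Let h be the number of horizontal steps (so 3-h are vertical). To end at (-1,0) need (h-1)/2 right-steps and ((3-h)+0)/2 up-steps.
Sum over h with 1 ≤ h ≤ 3, h ≡ 1 (mod 2), 3-h ≡ 0 (mod 2):
h=1: C(3,1)·C(1,0)·C(2,1) = 3·1·2 = 6
h=3: C(3,3)·C(3,1)·C(0,0) = 1·3·1 = 3
Total favorable: 9
Total paths: 4^3 = 64
P = 9/64 = 9/64

Answer: 9/64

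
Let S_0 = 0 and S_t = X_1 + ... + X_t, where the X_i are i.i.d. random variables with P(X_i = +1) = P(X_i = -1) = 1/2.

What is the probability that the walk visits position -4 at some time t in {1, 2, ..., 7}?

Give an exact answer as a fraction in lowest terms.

Answer: 1/8

Derivation:
Count via complement. Let g(t,s) = #length-t paths at position s with S_1..S_t all ≠ -4.
g(t,s) = g(t-1,s-1) + g(t-1,s+1) for s ≠ -4; g(t,-4) = 0.
t=0: g(0,0)=1
t=1: g(1,-1)=1 g(1,1)=1
t=2: g(2,-2)=1 g(2,0)=2 g(2,2)=1
t=3: g(3,-3)=1 g(3,-1)=3 g(3,1)=3 g(3,3)=1
t=4: g(4,-2)=4 g(4,0)=6 g(4,2)=4 g(4,4)=1
t=5: g(5,-3)=4 g(5,-1)=10 g(5,1)=10 g(5,3)=5 g(5,5)=1
t=6: g(6,-2)=14 g(6,0)=20 g(6,2)=15 g(6,4)=6 g(6,6)=1
t=7: g(7,-3)=14 g(7,-1)=34 g(7,1)=35 g(7,3)=21 g(7,5)=7 g(7,7)=1
Paths never hitting -4: Σ_s g(7,s) = 112
Paths hitting -4: 2^7 - 112 = 16
P = 16/128 = 1/8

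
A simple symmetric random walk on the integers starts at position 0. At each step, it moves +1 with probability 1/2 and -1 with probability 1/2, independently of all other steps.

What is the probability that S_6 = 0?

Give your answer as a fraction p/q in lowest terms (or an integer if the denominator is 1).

To return to 0 after 6 steps: need exactly 3 steps of +1 and 3 of -1.
Favorable paths: C(6,3) = 20
Total paths: 2^6 = 64
P = 20/64 = 5/16

Answer: 5/16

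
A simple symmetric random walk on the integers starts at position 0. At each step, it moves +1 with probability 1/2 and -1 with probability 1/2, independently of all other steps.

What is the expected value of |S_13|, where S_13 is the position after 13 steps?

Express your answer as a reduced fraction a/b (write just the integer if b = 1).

S_13 takes values m ≡ 1 (mod 2) with |m| ≤ 13; P(S_13=m) = C(13,(13+m)/2)/2^13.
Total paths: 2^13 = 8192
Distribution: P(S=-13)=1/8192, P(S=-11)=13/8192, P(S=-9)=78/8192, P(S=-7)=286/8192, P(S=-5)=715/8192, P(S=-3)=1287/8192, P(S=-1)=1716/8192, P(S=1)=1716/8192, P(S=3)=1287/8192, P(S=5)=715/8192, P(S=7)=286/8192, P(S=9)=78/8192, P(S=11)=13/8192, P(S=13)=1/8192
E[|S_13|] = Σ_m |m|·P(S_13=m) = 24024/8192 = 3003/1024

Answer: 3003/1024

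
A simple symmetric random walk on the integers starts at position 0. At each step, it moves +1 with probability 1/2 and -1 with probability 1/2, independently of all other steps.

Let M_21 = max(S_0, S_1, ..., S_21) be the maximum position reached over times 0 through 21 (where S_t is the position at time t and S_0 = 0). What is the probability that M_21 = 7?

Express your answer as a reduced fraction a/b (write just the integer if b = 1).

Let M_21 = max(S_0,...,S_21). Use the reflection principle: for j ≥ 1, #{paths with M_21 ≥ j} = #{S_21 ≥ j} + #{S_21 ≥ j+1}.
By reflection, #{M_21 ≥ 7} = #{S_21 ≥ 7} + #{S_21 ≥ 8} = 198440 + 82160 = 280600.
#{M_21 ≥ 8} = #{S_21 ≥ 8} + #{S_21 ≥ 9} = 82160 + 82160 = 164320.
#{M_21 = 7} = 280600 - 164320 = 116280.
P(M_21 = 7) = 116280/2097152 = 14535/262144

Answer: 14535/262144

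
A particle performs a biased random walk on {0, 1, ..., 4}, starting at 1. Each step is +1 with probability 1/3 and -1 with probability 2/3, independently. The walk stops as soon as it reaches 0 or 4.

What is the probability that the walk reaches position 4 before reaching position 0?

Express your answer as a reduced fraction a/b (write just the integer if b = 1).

Biased walk: p = 1/3, q = 2/3, r = q/p = 2
Gambler's ruin: P(hit 4 before 0 | start at 1) = (1 - r^a)/(1 - r^N)
r^1 = 2; r^4 = 16
P = (1 - 2) / (1 - 16) = -1 / -15 = 1/15

Answer: 1/15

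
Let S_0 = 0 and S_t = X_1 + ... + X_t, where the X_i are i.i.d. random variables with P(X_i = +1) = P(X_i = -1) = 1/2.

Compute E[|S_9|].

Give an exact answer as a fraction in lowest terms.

Answer: 315/128

Derivation:
S_9 takes values m ≡ 1 (mod 2) with |m| ≤ 9; P(S_9=m) = C(9,(9+m)/2)/2^9.
Total paths: 2^9 = 512
Distribution: P(S=-9)=1/512, P(S=-7)=9/512, P(S=-5)=36/512, P(S=-3)=84/512, P(S=-1)=126/512, P(S=1)=126/512, P(S=3)=84/512, P(S=5)=36/512, P(S=7)=9/512, P(S=9)=1/512
E[|S_9|] = Σ_m |m|·P(S_9=m) = 1260/512 = 315/128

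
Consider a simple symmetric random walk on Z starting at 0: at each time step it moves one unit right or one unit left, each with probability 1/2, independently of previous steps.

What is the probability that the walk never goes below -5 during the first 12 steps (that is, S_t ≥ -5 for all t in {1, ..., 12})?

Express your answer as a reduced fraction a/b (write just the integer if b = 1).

Let f(t,s) = #length-t paths at position s with S_1..S_t all ≥ -5.
f(t,s) = f(t-1,s-1) + f(t-1,s+1) for s ≥ -5; f(t,s) = 0 for s < -5.
t=0: f(0,0)=1
t=1: f(1,-1)=1 f(1,1)=1
t=2: f(2,-2)=1 f(2,0)=2 f(2,2)=1
t=3: f(3,-3)=1 f(3,-1)=3 f(3,1)=3 f(3,3)=1
t=4: f(4,-4)=1 f(4,-2)=4 f(4,0)=6 f(4,2)=4 f(4,4)=1
t=5: f(5,-5)=1 f(5,-3)=5 f(5,-1)=10 f(5,1)=10 f(5,3)=5 f(5,5)=1
t=6: f(6,-4)=6 f(6,-2)=15 f(6,0)=20 f(6,2)=15 f(6,4)=6 f(6,6)=1
t=7: f(7,-5)=6 f(7,-3)=21 f(7,-1)=35 f(7,1)=35 f(7,3)=21 f(7,5)=7 f(7,7)=1
t=8: f(8,-4)=27 f(8,-2)=56 f(8,0)=70 f(8,2)=56 f(8,4)=28 f(8,6)=8 f(8,8)=1
t=9: f(9,-5)=27 f(9,-3)=83 f(9,-1)=126 f(9,1)=126 f(9,3)=84 f(9,5)=36 f(9,7)=9 f(9,9)=1
t=10: f(10,-4)=110 f(10,-2)=209 f(10,0)=252 f(10,2)=210 f(10,4)=120 f(10,6)=45 f(10,8)=10 f(10,10)=1
t=11: f(11,-5)=110 f(11,-3)=319 f(11,-1)=461 f(11,1)=462 f(11,3)=330 f(11,5)=165 f(11,7)=55 f(11,9)=11 f(11,11)=1
t=12: f(12,-4)=429 f(12,-2)=780 f(12,0)=923 f(12,2)=792 f(12,4)=495 f(12,6)=220 f(12,8)=66 f(12,10)=12 f(12,12)=1
Σ_s f(12,s) = 3718
P = 3718/4096 = 1859/2048

Answer: 1859/2048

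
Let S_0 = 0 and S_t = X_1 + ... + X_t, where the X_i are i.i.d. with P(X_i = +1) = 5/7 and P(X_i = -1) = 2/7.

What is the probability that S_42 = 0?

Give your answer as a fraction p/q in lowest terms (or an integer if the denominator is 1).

To be at 0 after 42 steps: need exactly 21 steps of +1 and 21 of -1.
Number of such sequences: C(42,21) = 538257874440
Each has probability (5/7)^21 · (2/7)^21 = 1000000000000000000000/311973482284542371301330321821976049
P = 538257874440 · 1000000000000000000000/311973482284542371301330321821976049 = 538257874440000000000000000000000/311973482284542371301330321821976049

Answer: 538257874440000000000000000000000/311973482284542371301330321821976049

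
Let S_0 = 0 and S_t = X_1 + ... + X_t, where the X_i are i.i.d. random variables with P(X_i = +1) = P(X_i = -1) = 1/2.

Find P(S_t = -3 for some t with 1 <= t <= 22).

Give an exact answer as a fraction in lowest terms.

Count via complement. Let g(t,s) = #length-t paths at position s with S_1..S_t all ≠ -3.
g(t,s) = g(t-1,s-1) + g(t-1,s+1) for s ≠ -3; g(t,-3) = 0.
t=0: g(0,0)=1
t=1: g(1,-1)=1 g(1,1)=1
t=2: g(2,-2)=1 g(2,0)=2 g(2,2)=1
t=3: g(3,-1)=3 g(3,1)=3 g(3,3)=1
t=4: g(4,-2)=3 g(4,0)=6 g(4,2)=4 g(4,4)=1
t=5: g(5,-1)=9 g(5,1)=10 g(5,3)=5 g(5,5)=1
t=6: g(6,-2)=9 g(6,0)=19 g(6,2)=15 g(6,4)=6 g(6,6)=1
t=7: g(7,-1)=28 g(7,1)=34 g(7,3)=21 g(7,5)=7 g(7,7)=1
t=8: g(8,-2)=28 g(8,0)=62 g(8,2)=55 g(8,4)=28 g(8,6)=8 g(8,8)=1
t=9: g(9,-1)=90 g(9,1)=117 g(9,3)=83 g(9,5)=36 g(9,7)=9 g(9,9)=1
t=10: g(10,-2)=90 g(10,0)=207 g(10,2)=200 g(10,4)=119 g(10,6)=45 g(10,8)=10 g(10,10)=1
t=11: g(11,-1)=297 g(11,1)=407 g(11,3)=319 g(11,5)=164 g(11,7)=55 g(11,9)=11 g(11,11)=1
t=12: g(12,-2)=297 g(12,0)=704 g(12,2)=726 g(12,4)=483 g(12,6)=219 g(12,8)=66 g(12,10)=12 g(12,12)=1
t=13: g(13,-1)=1001 g(13,1)=1430 g(13,3)=1209 g(13,5)=702 g(13,7)=285 g(13,9)=78 g(13,11)=13 g(13,13)=1
t=14: g(14,-2)=1001 g(14,0)=2431 g(14,2)=2639 g(14,4)=1911 g(14,6)=987 g(14,8)=363 g(14,10)=91 g(14,12)=14 g(14,14)=1
t=15: g(15,-1)=3432 g(15,1)=5070 g(15,3)=4550 g(15,5)=2898 g(15,7)=1350 g(15,9)=454 g(15,11)=105 g(15,13)=15 g(15,15)=1
t=16: g(16,-2)=3432 g(16,0)=8502 g(16,2)=9620 g(16,4)=7448 g(16,6)=4248 g(16,8)=1804 g(16,10)=559 g(16,12)=120 g(16,14)=16 g(16,16)=1
t=17: g(17,-1)=11934 g(17,1)=18122 g(17,3)=17068 g(17,5)=11696 g(17,7)=6052 g(17,9)=2363 g(17,11)=679 g(17,13)=136 g(17,15)=17 g(17,17)=1
t=18: g(18,-2)=11934 g(18,0)=30056 g(18,2)=35190 g(18,4)=28764 g(18,6)=17748 g(18,8)=8415 g(18,10)=3042 g(18,12)=815 g(18,14)=153 g(18,16)=18 g(18,18)=1
t=19: g(19,-1)=41990 g(19,1)=65246 g(19,3)=63954 g(19,5)=46512 g(19,7)=26163 g(19,9)=11457 g(19,11)=3857 g(19,13)=968 g(19,15)=171 g(19,17)=19 g(19,19)=1
t=20: g(20,-2)=41990 g(20,0)=107236 g(20,2)=129200 g(20,4)=110466 g(20,6)=72675 g(20,8)=37620 g(20,10)=15314 g(20,12)=4825 g(20,14)=1139 g(20,16)=190 g(20,18)=20 g(20,20)=1
t=21: g(21,-1)=149226 g(21,1)=236436 g(21,3)=239666 g(21,5)=183141 g(21,7)=110295 g(21,9)=52934 g(21,11)=20139 g(21,13)=5964 g(21,15)=1329 g(21,17)=210 g(21,19)=21 g(21,21)=1
t=22: g(22,-2)=149226 g(22,0)=385662 g(22,2)=476102 g(22,4)=422807 g(22,6)=293436 g(22,8)=163229 g(22,10)=73073 g(22,12)=26103 g(22,14)=7293 g(22,16)=1539 g(22,18)=231 g(22,20)=22 g(22,22)=1
Paths never hitting -3: Σ_s g(22,s) = 1998724
Paths hitting -3: 2^22 - 1998724 = 2195580
P = 2195580/4194304 = 548895/1048576

Answer: 548895/1048576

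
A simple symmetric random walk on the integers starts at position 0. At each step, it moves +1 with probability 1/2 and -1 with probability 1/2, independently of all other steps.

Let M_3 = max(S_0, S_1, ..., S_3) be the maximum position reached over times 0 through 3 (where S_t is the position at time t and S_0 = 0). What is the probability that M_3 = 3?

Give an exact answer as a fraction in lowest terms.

Answer: 1/8

Derivation:
Let M_3 = max(S_0,...,S_3). Use the reflection principle: for j ≥ 1, #{paths with M_3 ≥ j} = #{S_3 ≥ j} + #{S_3 ≥ j+1}.
By reflection, #{M_3 ≥ 3} = #{S_3 ≥ 3} + #{S_3 ≥ 4} = 1 + 0 = 1.
#{M_3 ≥ 4} = #{S_3 ≥ 4} + #{S_3 ≥ 5} = 0 + 0 = 0.
#{M_3 = 3} = 1 - 0 = 1.
P(M_3 = 3) = 1/8 = 1/8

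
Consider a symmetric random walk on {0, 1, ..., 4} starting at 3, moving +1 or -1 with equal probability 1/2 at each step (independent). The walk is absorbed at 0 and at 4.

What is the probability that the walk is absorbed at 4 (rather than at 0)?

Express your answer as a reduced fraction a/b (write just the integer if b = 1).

Symmetric walk (p = 1/2): the harmonic-function argument gives P(hit 4 before 0 | start at 3) = a/N.
P = 3/4 = 3/4

Answer: 3/4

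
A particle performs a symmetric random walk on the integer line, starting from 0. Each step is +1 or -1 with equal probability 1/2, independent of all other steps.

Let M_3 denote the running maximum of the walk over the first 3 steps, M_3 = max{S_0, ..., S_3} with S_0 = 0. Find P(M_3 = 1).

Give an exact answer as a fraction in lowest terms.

Answer: 3/8

Derivation:
Let M_3 = max(S_0,...,S_3). Use the reflection principle: for j ≥ 1, #{paths with M_3 ≥ j} = #{S_3 ≥ j} + #{S_3 ≥ j+1}.
By reflection, #{M_3 ≥ 1} = #{S_3 ≥ 1} + #{S_3 ≥ 2} = 4 + 1 = 5.
#{M_3 ≥ 2} = #{S_3 ≥ 2} + #{S_3 ≥ 3} = 1 + 1 = 2.
#{M_3 = 1} = 5 - 2 = 3.
P(M_3 = 1) = 3/8 = 3/8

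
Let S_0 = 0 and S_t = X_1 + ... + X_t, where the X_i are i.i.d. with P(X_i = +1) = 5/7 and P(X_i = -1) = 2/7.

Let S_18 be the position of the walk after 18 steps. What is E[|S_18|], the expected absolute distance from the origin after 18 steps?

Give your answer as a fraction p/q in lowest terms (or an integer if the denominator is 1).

S_18 takes values m ≡ 0 (mod 2) with |m| ≤ 18; P(S_18=m) = C(18,(18+m)/2) · (5/7)^((18+m)/2) · (2/7)^((18-m)/2).
Distribution: P(S=-18)=262144/1628413597910449, P(S=-16)=11796480/1628413597910449, P(S=-14)=250675200/1628413597910449, P(S=-12)=3342336000/1628413597910449, P(S=-10)=31334400000/1628413597910449, P(S=-8)=31334400000/232630513987207, P(S=-6)=169728000000/232630513987207, P(S=-4)=5091840000000/1628413597910449, P(S=-2)=17503200000000/1628413597910449, P(S=0)=48620000000000/1628413597910449, P(S=2)=109395000000000/1628413597910449, P(S=4)=198900000000000/1628413597910449, P(S=6)=41437500000000/232630513987207, P(S=8)=47812500000000/232630513987207, P(S=10)=298828125000000/1628413597910449, P(S=12)=199218750000000/1628413597910449, P(S=14)=93383789062500/1628413597910449, P(S=16)=27465820312500/1628413597910449, P(S=18)=3814697265625/1628413597910449
E[|S_18|] = Σ_m |m|·P(S_18=m) = 12691276190003322/1628413597910449

Answer: 12691276190003322/1628413597910449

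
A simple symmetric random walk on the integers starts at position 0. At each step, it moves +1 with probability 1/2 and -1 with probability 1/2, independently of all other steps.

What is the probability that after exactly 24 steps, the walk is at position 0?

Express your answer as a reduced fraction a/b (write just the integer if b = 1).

Answer: 676039/4194304

Derivation:
To return to 0 after 24 steps: need exactly 12 steps of +1 and 12 of -1.
Favorable paths: C(24,12) = 2704156
Total paths: 2^24 = 16777216
P = 2704156/16777216 = 676039/4194304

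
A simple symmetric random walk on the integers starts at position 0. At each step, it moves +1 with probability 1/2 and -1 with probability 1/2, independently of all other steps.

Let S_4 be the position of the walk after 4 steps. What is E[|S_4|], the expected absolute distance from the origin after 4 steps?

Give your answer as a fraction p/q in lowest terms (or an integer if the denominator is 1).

Answer: 3/2

Derivation:
S_4 takes values m ≡ 0 (mod 2) with |m| ≤ 4; P(S_4=m) = C(4,(4+m)/2)/2^4.
Total paths: 2^4 = 16
Distribution: P(S=-4)=1/16, P(S=-2)=4/16, P(S=0)=6/16, P(S=2)=4/16, P(S=4)=1/16
E[|S_4|] = Σ_m |m|·P(S_4=m) = 24/16 = 3/2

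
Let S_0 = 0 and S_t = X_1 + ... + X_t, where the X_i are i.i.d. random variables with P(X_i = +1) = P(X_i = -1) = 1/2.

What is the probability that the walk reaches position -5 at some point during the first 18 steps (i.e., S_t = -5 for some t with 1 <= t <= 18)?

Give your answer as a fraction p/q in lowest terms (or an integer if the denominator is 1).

Count via complement. Let g(t,s) = #length-t paths at position s with S_1..S_t all ≠ -5.
g(t,s) = g(t-1,s-1) + g(t-1,s+1) for s ≠ -5; g(t,-5) = 0.
t=0: g(0,0)=1
t=1: g(1,-1)=1 g(1,1)=1
t=2: g(2,-2)=1 g(2,0)=2 g(2,2)=1
t=3: g(3,-3)=1 g(3,-1)=3 g(3,1)=3 g(3,3)=1
t=4: g(4,-4)=1 g(4,-2)=4 g(4,0)=6 g(4,2)=4 g(4,4)=1
t=5: g(5,-3)=5 g(5,-1)=10 g(5,1)=10 g(5,3)=5 g(5,5)=1
t=6: g(6,-4)=5 g(6,-2)=15 g(6,0)=20 g(6,2)=15 g(6,4)=6 g(6,6)=1
t=7: g(7,-3)=20 g(7,-1)=35 g(7,1)=35 g(7,3)=21 g(7,5)=7 g(7,7)=1
t=8: g(8,-4)=20 g(8,-2)=55 g(8,0)=70 g(8,2)=56 g(8,4)=28 g(8,6)=8 g(8,8)=1
t=9: g(9,-3)=75 g(9,-1)=125 g(9,1)=126 g(9,3)=84 g(9,5)=36 g(9,7)=9 g(9,9)=1
t=10: g(10,-4)=75 g(10,-2)=200 g(10,0)=251 g(10,2)=210 g(10,4)=120 g(10,6)=45 g(10,8)=10 g(10,10)=1
t=11: g(11,-3)=275 g(11,-1)=451 g(11,1)=461 g(11,3)=330 g(11,5)=165 g(11,7)=55 g(11,9)=11 g(11,11)=1
t=12: g(12,-4)=275 g(12,-2)=726 g(12,0)=912 g(12,2)=791 g(12,4)=495 g(12,6)=220 g(12,8)=66 g(12,10)=12 g(12,12)=1
t=13: g(13,-3)=1001 g(13,-1)=1638 g(13,1)=1703 g(13,3)=1286 g(13,5)=715 g(13,7)=286 g(13,9)=78 g(13,11)=13 g(13,13)=1
t=14: g(14,-4)=1001 g(14,-2)=2639 g(14,0)=3341 g(14,2)=2989 g(14,4)=2001 g(14,6)=1001 g(14,8)=364 g(14,10)=91 g(14,12)=14 g(14,14)=1
t=15: g(15,-3)=3640 g(15,-1)=5980 g(15,1)=6330 g(15,3)=4990 g(15,5)=3002 g(15,7)=1365 g(15,9)=455 g(15,11)=105 g(15,13)=15 g(15,15)=1
t=16: g(16,-4)=3640 g(16,-2)=9620 g(16,0)=12310 g(16,2)=11320 g(16,4)=7992 g(16,6)=4367 g(16,8)=1820 g(16,10)=560 g(16,12)=120 g(16,14)=16 g(16,16)=1
t=17: g(17,-3)=13260 g(17,-1)=21930 g(17,1)=23630 g(17,3)=19312 g(17,5)=12359 g(17,7)=6187 g(17,9)=2380 g(17,11)=680 g(17,13)=136 g(17,15)=17 g(17,17)=1
t=18: g(18,-4)=13260 g(18,-2)=35190 g(18,0)=45560 g(18,2)=42942 g(18,4)=31671 g(18,6)=18546 g(18,8)=8567 g(18,10)=3060 g(18,12)=816 g(18,14)=153 g(18,16)=18 g(18,18)=1
Paths never hitting -5: Σ_s g(18,s) = 199784
Paths hitting -5: 2^18 - 199784 = 62360
P = 62360/262144 = 7795/32768

Answer: 7795/32768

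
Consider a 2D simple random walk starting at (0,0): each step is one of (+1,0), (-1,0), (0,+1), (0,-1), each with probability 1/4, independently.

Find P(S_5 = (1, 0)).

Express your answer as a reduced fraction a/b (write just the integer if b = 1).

Answer: 25/256

Derivation:
Let h be the number of horizontal steps (so 5-h are vertical). To end at (1,0) need (h+1)/2 right-steps and ((5-h)+0)/2 up-steps.
Sum over h with 1 ≤ h ≤ 5, h ≡ 1 (mod 2), 5-h ≡ 0 (mod 2):
h=1: C(5,1)·C(1,1)·C(4,2) = 5·1·6 = 30
h=3: C(5,3)·C(3,2)·C(2,1) = 10·3·2 = 60
h=5: C(5,5)·C(5,3)·C(0,0) = 1·10·1 = 10
Total favorable: 100
Total paths: 4^5 = 1024
P = 100/1024 = 25/256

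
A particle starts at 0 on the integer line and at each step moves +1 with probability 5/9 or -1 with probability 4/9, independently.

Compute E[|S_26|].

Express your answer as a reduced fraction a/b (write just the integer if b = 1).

S_26 takes values m ≡ 0 (mod 2) with |m| ≤ 26; P(S_26=m) = C(26,(26+m)/2) · (5/9)^((26+m)/2) · (4/9)^((26-m)/2).
Distribution: P(S=-26)=4503599627370496/6461081889226673298932241, P(S=-24)=146366987889541120/6461081889226673298932241, P(S=-22)=2286984185774080000/6461081889226673298932241, P(S=-20)=22869841857740800000/6461081889226673298932241, P(S=-18)=164376988352512000000/6461081889226673298932241, P(S=-16)=904073435938816000000/6461081889226673298932241, P(S=-14)=3955321282232320000000/6461081889226673298932241, P(S=-12)=14126147436544000000000/6461081889226673298932241, P(S=-10)=41937000202240000000000/6461081889226673298932241, P(S=-8)=104842500505600000000000/6461081889226673298932241, P(S=-6)=222790313574400000000000/6461081889226673298932241, P(S=-4)=405073297408000000000000/6461081889226673298932241, P(S=-2)=632927027200000000000000/6461081889226673298932241, P(S=0)=852017152000000000000000/6461081889226673298932241, P(S=2)=988948480000000000000000/6461081889226673298932241, P(S=4)=988948480000000000000000/6461081889226673298932241, P(S=6)=849877600000000000000000/6461081889226673298932241, P(S=8)=624910000000000000000000/6461081889226673298932241, P(S=10)=390568750000000000000000/6461081889226673298932241, P(S=12)=205562500000000000000000/6461081889226673298932241, P(S=14)=89933593750000000000000/6461081889226673298932241, P(S=16)=32119140625000000000000/6461081889226673298932241, P(S=18)=9124755859375000000000/6461081889226673298932241, P(S=20)=1983642578125000000000/6461081889226673298932241, P(S=22)=309944152832031250000/6461081889226673298932241, P(S=24)=30994415283203125000/6461081889226673298932241, P(S=26)=1490116119384765625/6461081889226673298932241
E[|S_26|] = Σ_m |m|·P(S_26=m) = 30112993079770743824786026/6461081889226673298932241

Answer: 30112993079770743824786026/6461081889226673298932241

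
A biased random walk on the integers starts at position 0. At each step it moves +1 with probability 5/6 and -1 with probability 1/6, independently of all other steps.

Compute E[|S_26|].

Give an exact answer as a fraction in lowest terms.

Answer: 184797696134314362931/10661358011223638016

Derivation:
S_26 takes values m ≡ 0 (mod 2) with |m| ≤ 26; P(S_26=m) = C(26,(26+m)/2) · (5/6)^((26+m)/2) · (1/6)^((26-m)/2).
Distribution: P(S=-26)=1/170581728179578208256, P(S=-24)=65/85290864089789104128, P(S=-22)=8125/170581728179578208256, P(S=-20)=40625/21322716022447276032, P(S=-18)=4671875/85290864089789104128, P(S=-16)=51390625/42645432044894552064, P(S=-14)=1798671875/85290864089789104128, P(S=-12)=6423828125/21322716022447276032, P(S=-10)=610263671875/170581728179578208256, P(S=-8)=3051318359375/85290864089789104128, P(S=-6)=51872412109375/170581728179578208256, P(S=-4)=23578369140625/10661358011223638016, P(S=-2)=589459228515625/42645432044894552064, P(S=0)=1587005615234375/21322716022447276032, P(S=2)=14736480712890625/42645432044894552064, P(S=4)=14736480712890625/10661358011223638016, P(S=6)=810506439208984375/170581728179578208256, P(S=8)=1191921234130859375/85290864089789104128, P(S=10)=5959606170654296875/170581728179578208256, P(S=12)=1568317413330078125/21322716022447276032, P(S=14)=10978221893310546875/85290864089789104128, P(S=16)=7841587066650390625/42645432044894552064, P(S=18)=17821788787841796875/85290864089789104128, P(S=20)=3874301910400390625/21322716022447276032, P(S=22)=19371509552001953125/170581728179578208256, P(S=24)=3874301910400390625/85290864089789104128, P(S=26)=1490116119384765625/170581728179578208256
E[|S_26|] = Σ_m |m|·P(S_26=m) = 184797696134314362931/10661358011223638016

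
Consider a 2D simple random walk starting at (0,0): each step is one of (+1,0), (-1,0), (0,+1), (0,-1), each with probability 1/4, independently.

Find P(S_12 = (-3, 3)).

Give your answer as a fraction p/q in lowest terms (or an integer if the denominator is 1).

Let h be the number of horizontal steps (so 12-h are vertical). To end at (-3,3) need (h-3)/2 right-steps and ((12-h)+3)/2 up-steps.
Sum over h with 3 ≤ h ≤ 9, h ≡ 1 (mod 2), 12-h ≡ 1 (mod 2):
h=3: C(12,3)·C(3,0)·C(9,6) = 220·1·84 = 18480
h=5: C(12,5)·C(5,1)·C(7,5) = 792·5·21 = 83160
h=7: C(12,7)·C(7,2)·C(5,4) = 792·21·5 = 83160
h=9: C(12,9)·C(9,3)·C(3,3) = 220·84·1 = 18480
Total favorable: 203280
Total paths: 4^12 = 16777216
P = 203280/16777216 = 12705/1048576

Answer: 12705/1048576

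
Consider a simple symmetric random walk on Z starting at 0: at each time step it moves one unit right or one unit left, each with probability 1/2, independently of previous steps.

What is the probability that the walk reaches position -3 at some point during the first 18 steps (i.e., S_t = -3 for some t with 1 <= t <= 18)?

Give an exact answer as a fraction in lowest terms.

Answer: 15751/32768

Derivation:
Count via complement. Let g(t,s) = #length-t paths at position s with S_1..S_t all ≠ -3.
g(t,s) = g(t-1,s-1) + g(t-1,s+1) for s ≠ -3; g(t,-3) = 0.
t=0: g(0,0)=1
t=1: g(1,-1)=1 g(1,1)=1
t=2: g(2,-2)=1 g(2,0)=2 g(2,2)=1
t=3: g(3,-1)=3 g(3,1)=3 g(3,3)=1
t=4: g(4,-2)=3 g(4,0)=6 g(4,2)=4 g(4,4)=1
t=5: g(5,-1)=9 g(5,1)=10 g(5,3)=5 g(5,5)=1
t=6: g(6,-2)=9 g(6,0)=19 g(6,2)=15 g(6,4)=6 g(6,6)=1
t=7: g(7,-1)=28 g(7,1)=34 g(7,3)=21 g(7,5)=7 g(7,7)=1
t=8: g(8,-2)=28 g(8,0)=62 g(8,2)=55 g(8,4)=28 g(8,6)=8 g(8,8)=1
t=9: g(9,-1)=90 g(9,1)=117 g(9,3)=83 g(9,5)=36 g(9,7)=9 g(9,9)=1
t=10: g(10,-2)=90 g(10,0)=207 g(10,2)=200 g(10,4)=119 g(10,6)=45 g(10,8)=10 g(10,10)=1
t=11: g(11,-1)=297 g(11,1)=407 g(11,3)=319 g(11,5)=164 g(11,7)=55 g(11,9)=11 g(11,11)=1
t=12: g(12,-2)=297 g(12,0)=704 g(12,2)=726 g(12,4)=483 g(12,6)=219 g(12,8)=66 g(12,10)=12 g(12,12)=1
t=13: g(13,-1)=1001 g(13,1)=1430 g(13,3)=1209 g(13,5)=702 g(13,7)=285 g(13,9)=78 g(13,11)=13 g(13,13)=1
t=14: g(14,-2)=1001 g(14,0)=2431 g(14,2)=2639 g(14,4)=1911 g(14,6)=987 g(14,8)=363 g(14,10)=91 g(14,12)=14 g(14,14)=1
t=15: g(15,-1)=3432 g(15,1)=5070 g(15,3)=4550 g(15,5)=2898 g(15,7)=1350 g(15,9)=454 g(15,11)=105 g(15,13)=15 g(15,15)=1
t=16: g(16,-2)=3432 g(16,0)=8502 g(16,2)=9620 g(16,4)=7448 g(16,6)=4248 g(16,8)=1804 g(16,10)=559 g(16,12)=120 g(16,14)=16 g(16,16)=1
t=17: g(17,-1)=11934 g(17,1)=18122 g(17,3)=17068 g(17,5)=11696 g(17,7)=6052 g(17,9)=2363 g(17,11)=679 g(17,13)=136 g(17,15)=17 g(17,17)=1
t=18: g(18,-2)=11934 g(18,0)=30056 g(18,2)=35190 g(18,4)=28764 g(18,6)=17748 g(18,8)=8415 g(18,10)=3042 g(18,12)=815 g(18,14)=153 g(18,16)=18 g(18,18)=1
Paths never hitting -3: Σ_s g(18,s) = 136136
Paths hitting -3: 2^18 - 136136 = 126008
P = 126008/262144 = 15751/32768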